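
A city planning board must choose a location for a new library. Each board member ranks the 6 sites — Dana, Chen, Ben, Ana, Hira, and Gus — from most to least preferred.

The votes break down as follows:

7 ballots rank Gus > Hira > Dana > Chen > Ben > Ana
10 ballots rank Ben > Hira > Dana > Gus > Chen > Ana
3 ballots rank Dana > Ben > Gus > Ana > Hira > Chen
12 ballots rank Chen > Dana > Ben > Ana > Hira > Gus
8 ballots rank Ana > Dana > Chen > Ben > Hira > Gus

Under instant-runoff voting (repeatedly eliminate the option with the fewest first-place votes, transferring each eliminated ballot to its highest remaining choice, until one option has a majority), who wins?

Round 1: Chen 12, Ben 10, Ana 8, Gus 7, Dana 3, Hira 0. Hira has the fewest and is eliminated.
Round 2: Chen 12, Ben 10, Ana 8, Gus 7, Dana 3. Dana has the fewest and is eliminated.
Round 3: Ben 13, Chen 12, Ana 8, Gus 7. Gus has the fewest and is eliminated.
Round 4: Chen 19, Ben 13, Ana 8. Ana has the fewest and is eliminated.
Round 5: Chen 27, Ben 13. Chen has a majority.

Chen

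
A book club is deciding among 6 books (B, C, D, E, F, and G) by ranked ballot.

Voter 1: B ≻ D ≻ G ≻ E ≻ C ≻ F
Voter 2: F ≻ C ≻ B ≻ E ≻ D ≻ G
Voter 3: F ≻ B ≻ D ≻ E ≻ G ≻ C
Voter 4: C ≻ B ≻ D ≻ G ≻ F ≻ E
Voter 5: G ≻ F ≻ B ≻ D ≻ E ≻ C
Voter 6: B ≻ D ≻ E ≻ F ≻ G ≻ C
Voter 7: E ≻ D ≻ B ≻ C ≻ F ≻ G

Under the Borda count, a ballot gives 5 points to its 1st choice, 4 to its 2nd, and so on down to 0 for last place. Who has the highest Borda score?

Borda scores:
  B: 5 + 3 + 4 + 4 + 3 + 5 + 3 = 27
  C: 1 + 4 + 0 + 5 + 0 + 0 + 2 = 12
  D: 4 + 1 + 3 + 3 + 2 + 4 + 4 = 21
  E: 2 + 2 + 2 + 0 + 1 + 3 + 5 = 15
  F: 0 + 5 + 5 + 1 + 4 + 2 + 1 = 18
  G: 3 + 0 + 1 + 2 + 5 + 1 + 0 = 12
B has the highest total.

B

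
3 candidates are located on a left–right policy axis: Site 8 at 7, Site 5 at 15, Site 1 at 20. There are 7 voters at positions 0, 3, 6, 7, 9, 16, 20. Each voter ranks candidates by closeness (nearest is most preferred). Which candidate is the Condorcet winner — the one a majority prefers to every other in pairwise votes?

With single-peaked preferences on a line, the Condorcet winner is the candidate closest to the median voter.
The median voter (position 7) is closest to Site 8 at 7.
Check: Site 8 vs Site 5 — voters closer to Site 8: 5 of 7.

Site 8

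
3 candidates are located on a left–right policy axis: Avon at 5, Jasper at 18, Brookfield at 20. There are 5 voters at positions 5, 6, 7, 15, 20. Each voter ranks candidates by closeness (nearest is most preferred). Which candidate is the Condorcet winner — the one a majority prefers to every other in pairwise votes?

With single-peaked preferences on a line, the Condorcet winner is the candidate closest to the median voter.
The median voter (position 7) is closest to Avon at 5.
Check: Avon vs Jasper — voters closer to Avon: 3 of 5.

Avon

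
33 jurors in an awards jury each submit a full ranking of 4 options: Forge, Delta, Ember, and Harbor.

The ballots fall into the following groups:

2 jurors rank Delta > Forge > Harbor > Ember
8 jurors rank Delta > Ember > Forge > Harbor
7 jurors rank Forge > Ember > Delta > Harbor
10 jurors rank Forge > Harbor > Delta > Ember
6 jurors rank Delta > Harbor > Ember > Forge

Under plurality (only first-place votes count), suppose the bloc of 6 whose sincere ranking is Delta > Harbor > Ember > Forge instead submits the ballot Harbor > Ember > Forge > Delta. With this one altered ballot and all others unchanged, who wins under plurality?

Forge

First-place totals with the altered ballot: Forge 17, Delta 10, Ember 0, Harbor 6.
The winner is unchanged: still Forge.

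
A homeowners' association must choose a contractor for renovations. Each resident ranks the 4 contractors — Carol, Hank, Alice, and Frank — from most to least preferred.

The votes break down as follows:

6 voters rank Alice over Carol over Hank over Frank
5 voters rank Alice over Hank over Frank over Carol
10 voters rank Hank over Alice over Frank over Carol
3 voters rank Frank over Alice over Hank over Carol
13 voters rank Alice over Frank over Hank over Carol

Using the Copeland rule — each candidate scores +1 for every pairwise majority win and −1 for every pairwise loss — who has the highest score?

Alice

Pairwise results:
  Carol vs Hank: Hank wins 31–6.
  Carol vs Alice: Alice wins 37–0.
  Carol vs Frank: Frank wins 31–6.
  Hank vs Alice: Alice wins 27–10.
  Hank vs Frank: Hank wins 21–16.
  Alice vs Frank: Alice wins 34–3.
Copeland scores (wins − losses):
  Carol: 0 − 3 = -3
  Hank: 2 − 1 = 1
  Alice: 3 − 0 = 3
  Frank: 1 − 2 = -1
Alice has the best Copeland score.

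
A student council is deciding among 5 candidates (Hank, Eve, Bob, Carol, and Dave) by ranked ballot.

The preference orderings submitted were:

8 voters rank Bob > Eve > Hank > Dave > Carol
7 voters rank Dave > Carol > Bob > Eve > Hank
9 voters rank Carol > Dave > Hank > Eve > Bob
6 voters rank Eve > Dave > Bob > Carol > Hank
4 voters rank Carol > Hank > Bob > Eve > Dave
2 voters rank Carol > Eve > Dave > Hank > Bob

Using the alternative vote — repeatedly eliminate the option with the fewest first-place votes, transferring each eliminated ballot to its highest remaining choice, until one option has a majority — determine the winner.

Round 1: Carol 15, Bob 8, Dave 7, Eve 6, Hank 0. Hank has the fewest and is eliminated.
Round 2: Carol 15, Bob 8, Dave 7, Eve 6. Eve has the fewest and is eliminated.
Round 3: Carol 15, Dave 13, Bob 8. Bob has the fewest and is eliminated.
Round 4: Dave 21, Carol 15. Dave has a majority.

Dave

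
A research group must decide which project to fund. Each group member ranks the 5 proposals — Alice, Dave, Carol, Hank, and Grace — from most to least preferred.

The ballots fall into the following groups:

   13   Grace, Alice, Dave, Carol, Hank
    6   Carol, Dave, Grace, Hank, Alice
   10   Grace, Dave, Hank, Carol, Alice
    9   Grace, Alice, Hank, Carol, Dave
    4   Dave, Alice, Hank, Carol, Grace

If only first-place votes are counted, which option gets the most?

First-place vote totals:
  Alice: 0
  Dave: 4
  Carol: 6
  Hank: 0
  Grace: 32
Grace has the most first-place votes.

Grace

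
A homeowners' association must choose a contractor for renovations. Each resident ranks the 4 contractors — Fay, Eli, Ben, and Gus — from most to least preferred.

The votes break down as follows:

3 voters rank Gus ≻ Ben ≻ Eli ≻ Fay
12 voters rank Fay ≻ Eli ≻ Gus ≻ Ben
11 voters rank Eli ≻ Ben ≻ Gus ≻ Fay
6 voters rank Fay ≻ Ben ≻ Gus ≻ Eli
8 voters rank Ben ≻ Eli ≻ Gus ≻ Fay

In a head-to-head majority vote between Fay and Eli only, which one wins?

Eli

Ballots ranking Fay above Eli: 12+6 = 18.
Ballots ranking Eli above Fay: 3+11+8 = 22.
Eli wins the head-to-head, 22–18.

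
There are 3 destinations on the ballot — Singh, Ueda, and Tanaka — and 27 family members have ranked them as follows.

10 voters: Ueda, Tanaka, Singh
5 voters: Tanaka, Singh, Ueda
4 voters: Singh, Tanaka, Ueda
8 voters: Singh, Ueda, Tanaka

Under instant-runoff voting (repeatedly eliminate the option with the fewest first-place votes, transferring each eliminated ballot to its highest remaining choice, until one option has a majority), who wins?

Round 1: Singh 12, Ueda 10, Tanaka 5. Tanaka has the fewest and is eliminated.
Round 2: Singh 17, Ueda 10. Singh has a majority.

Singh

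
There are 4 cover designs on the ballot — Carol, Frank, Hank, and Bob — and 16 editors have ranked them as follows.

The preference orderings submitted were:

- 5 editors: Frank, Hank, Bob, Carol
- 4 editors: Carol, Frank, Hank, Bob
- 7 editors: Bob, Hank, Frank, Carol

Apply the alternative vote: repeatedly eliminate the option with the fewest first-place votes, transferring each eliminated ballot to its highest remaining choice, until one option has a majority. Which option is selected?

Frank

Round 1: Bob 7, Frank 5, Carol 4, Hank 0. Hank has the fewest and is eliminated.
Round 2: Bob 7, Frank 5, Carol 4. Carol has the fewest and is eliminated.
Round 3: Frank 9, Bob 7. Frank has a majority.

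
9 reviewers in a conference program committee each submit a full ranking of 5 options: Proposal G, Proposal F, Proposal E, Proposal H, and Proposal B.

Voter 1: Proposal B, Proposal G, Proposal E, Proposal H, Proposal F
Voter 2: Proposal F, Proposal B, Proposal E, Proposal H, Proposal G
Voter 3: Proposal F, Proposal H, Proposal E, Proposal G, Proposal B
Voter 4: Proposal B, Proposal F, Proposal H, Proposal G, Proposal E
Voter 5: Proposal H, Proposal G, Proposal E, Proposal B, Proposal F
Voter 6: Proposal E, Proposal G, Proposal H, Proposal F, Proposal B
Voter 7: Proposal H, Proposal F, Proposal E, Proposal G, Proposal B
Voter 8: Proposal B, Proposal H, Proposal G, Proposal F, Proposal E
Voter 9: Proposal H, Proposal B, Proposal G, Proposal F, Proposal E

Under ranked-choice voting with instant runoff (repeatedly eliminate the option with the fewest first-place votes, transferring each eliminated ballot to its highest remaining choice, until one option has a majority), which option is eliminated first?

Proposal G

Round 1: Proposal H 3, Proposal B 3, Proposal F 2, Proposal E 1, Proposal G 0. Proposal G has the fewest and is eliminated.
Round 2: Proposal H 3, Proposal B 3, Proposal F 2, Proposal E 1. Proposal E has the fewest and is eliminated.
Round 3: Proposal H 4, Proposal B 3, Proposal F 2. Proposal F has the fewest and is eliminated.
Round 4: Proposal H 5, Proposal B 4. Proposal H has a majority.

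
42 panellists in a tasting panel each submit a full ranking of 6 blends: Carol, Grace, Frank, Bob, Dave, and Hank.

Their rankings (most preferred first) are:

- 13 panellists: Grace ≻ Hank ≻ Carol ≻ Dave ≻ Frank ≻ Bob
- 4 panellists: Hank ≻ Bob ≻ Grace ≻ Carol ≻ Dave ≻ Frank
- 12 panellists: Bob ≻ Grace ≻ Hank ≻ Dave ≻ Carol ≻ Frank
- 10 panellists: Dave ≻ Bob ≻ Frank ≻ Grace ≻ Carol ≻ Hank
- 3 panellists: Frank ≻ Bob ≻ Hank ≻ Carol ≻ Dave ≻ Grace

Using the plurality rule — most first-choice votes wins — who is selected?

Grace

First-place vote totals:
  Carol: 0
  Grace: 13
  Frank: 3
  Bob: 12
  Dave: 10
  Hank: 4
Grace has the most first-place votes.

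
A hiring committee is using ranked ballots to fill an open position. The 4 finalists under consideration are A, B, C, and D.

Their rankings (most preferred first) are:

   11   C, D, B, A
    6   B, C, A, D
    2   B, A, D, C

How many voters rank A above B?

Ballots ranking A above B: 0.
Ballots ranking B above A: 11+6+2 = 19.
So 0 of 19 voters prefer A to B.

0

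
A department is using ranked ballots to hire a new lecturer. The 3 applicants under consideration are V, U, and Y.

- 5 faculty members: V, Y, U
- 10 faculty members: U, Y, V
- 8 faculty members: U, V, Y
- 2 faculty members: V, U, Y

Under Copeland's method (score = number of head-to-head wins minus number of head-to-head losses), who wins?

U

Pairwise results:
  V vs U: U wins 18–7.
  V vs Y: V wins 15–10.
  U vs Y: U wins 20–5.
Copeland scores (wins − losses):
  V: 1 − 1 = 0
  U: 2 − 0 = 2
  Y: 0 − 2 = -2
U has the best Copeland score.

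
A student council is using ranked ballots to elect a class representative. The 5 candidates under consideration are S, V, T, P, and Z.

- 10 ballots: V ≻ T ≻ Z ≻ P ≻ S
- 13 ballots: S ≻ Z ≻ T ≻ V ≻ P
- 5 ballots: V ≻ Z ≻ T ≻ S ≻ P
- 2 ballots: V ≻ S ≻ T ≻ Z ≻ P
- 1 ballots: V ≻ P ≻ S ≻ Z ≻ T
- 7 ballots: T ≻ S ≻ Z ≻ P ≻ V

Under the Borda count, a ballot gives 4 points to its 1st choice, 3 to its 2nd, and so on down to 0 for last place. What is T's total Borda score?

98

Borda scores:
  S: 10·0 + 13·4 + 5·1 + 2·3 + 2 + 7·3 = 86
  V: 10·4 + 13·1 + 5·4 + 2·4 + 4 + 7·0 = 85
  T: 10·3 + 13·2 + 5·2 + 2·2 + 0 + 7·4 = 98
  P: 10·1 + 13·0 + 5·0 + 2·0 + 3 + 7·1 = 20
  Z: 10·2 + 13·3 + 5·3 + 2·1 + 1 + 7·2 = 91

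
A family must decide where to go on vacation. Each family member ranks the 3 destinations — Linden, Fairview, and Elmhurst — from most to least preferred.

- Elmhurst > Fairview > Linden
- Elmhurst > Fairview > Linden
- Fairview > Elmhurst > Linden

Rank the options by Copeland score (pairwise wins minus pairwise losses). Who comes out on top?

Elmhurst

Pairwise results:
  Linden vs Fairview: Fairview wins 3–0.
  Linden vs Elmhurst: Elmhurst wins 3–0.
  Fairview vs Elmhurst: Elmhurst wins 2–1.
Copeland scores (wins − losses):
  Linden: 0 − 2 = -2
  Fairview: 1 − 1 = 0
  Elmhurst: 2 − 0 = 2
Elmhurst has the best Copeland score.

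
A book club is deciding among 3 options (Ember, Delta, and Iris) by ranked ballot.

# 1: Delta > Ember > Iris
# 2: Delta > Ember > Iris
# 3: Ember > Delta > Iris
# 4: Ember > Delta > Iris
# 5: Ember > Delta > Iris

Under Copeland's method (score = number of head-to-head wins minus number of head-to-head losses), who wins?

Ember

Pairwise results:
  Ember vs Delta: Ember wins 3–2.
  Ember vs Iris: Ember wins 5–0.
  Delta vs Iris: Delta wins 5–0.
Copeland scores (wins − losses):
  Ember: 2 − 0 = 2
  Delta: 1 − 1 = 0
  Iris: 0 − 2 = -2
Ember has the best Copeland score.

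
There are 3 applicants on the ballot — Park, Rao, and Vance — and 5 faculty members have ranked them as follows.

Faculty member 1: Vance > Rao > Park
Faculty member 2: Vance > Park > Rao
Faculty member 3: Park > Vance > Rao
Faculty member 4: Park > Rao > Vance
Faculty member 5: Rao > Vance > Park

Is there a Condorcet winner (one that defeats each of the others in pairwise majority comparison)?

Head-to-head results (5 voters total):
Park vs Rao: Park wins 3–2.
Park vs Vance: Vance wins 3–2.
Rao vs Vance: Vance wins 3–2.
Vance beats each rival — Park (3–2), Rao (3–2) — so Vance is the Condorcet winner.

Yes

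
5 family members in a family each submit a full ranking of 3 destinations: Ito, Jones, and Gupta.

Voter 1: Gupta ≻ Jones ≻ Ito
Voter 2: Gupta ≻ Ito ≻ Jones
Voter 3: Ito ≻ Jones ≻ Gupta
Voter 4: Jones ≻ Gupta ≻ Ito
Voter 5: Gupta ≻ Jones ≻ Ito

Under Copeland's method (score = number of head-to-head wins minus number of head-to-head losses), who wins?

Gupta

Pairwise results:
  Ito vs Jones: Jones wins 3–2.
  Ito vs Gupta: Gupta wins 4–1.
  Jones vs Gupta: Gupta wins 3–2.
Copeland scores (wins − losses):
  Ito: 0 − 2 = -2
  Jones: 1 − 1 = 0
  Gupta: 2 − 0 = 2
Gupta has the best Copeland score.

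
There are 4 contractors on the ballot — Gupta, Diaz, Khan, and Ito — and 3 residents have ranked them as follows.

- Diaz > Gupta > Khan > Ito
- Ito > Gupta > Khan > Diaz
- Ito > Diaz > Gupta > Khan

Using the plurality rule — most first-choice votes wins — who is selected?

First-place vote totals:
  Gupta: 0
  Diaz: 1
  Khan: 0
  Ito: 2
Ito has the most first-place votes.

Ito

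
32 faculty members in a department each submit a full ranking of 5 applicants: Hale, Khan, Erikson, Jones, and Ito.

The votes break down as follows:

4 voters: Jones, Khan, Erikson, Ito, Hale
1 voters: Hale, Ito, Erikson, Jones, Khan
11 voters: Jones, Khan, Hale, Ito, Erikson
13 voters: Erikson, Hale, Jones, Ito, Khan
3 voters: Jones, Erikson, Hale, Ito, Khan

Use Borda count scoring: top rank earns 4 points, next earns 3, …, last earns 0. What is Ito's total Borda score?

Borda scores:
  Hale: 4·0 + 4 + 11·2 + 13·3 + 3·2 = 71
  Khan: 4·3 + 0 + 11·3 + 13·0 + 3·0 = 45
  Erikson: 4·2 + 2 + 11·0 + 13·4 + 3·3 = 71
  Jones: 4·4 + 1 + 11·4 + 13·2 + 3·4 = 99
  Ito: 4·1 + 3 + 11·1 + 13·1 + 3·1 = 34

34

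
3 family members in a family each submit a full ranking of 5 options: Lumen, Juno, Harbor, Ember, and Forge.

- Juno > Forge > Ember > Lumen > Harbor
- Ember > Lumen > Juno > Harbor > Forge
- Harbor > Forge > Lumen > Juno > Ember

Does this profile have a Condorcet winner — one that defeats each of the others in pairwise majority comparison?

Head-to-head results (3 voters total):
Lumen vs Juno: Lumen wins 2–1.
Lumen vs Harbor: Lumen wins 2–1.
Lumen vs Ember: Ember wins 2–1.
Lumen vs Forge: Forge wins 2–1.
Juno vs Harbor: Juno wins 2–1.
Juno vs Ember: Juno wins 2–1.
Juno vs Forge: Juno wins 2–1.
Harbor vs Ember: Ember wins 2–1.
Harbor vs Forge: Harbor wins 2–1.
Ember vs Forge: Forge wins 2–1.
No candidate beats all others: Lumen beats Juno beats Ember beats Lumen, a majority cycle.

No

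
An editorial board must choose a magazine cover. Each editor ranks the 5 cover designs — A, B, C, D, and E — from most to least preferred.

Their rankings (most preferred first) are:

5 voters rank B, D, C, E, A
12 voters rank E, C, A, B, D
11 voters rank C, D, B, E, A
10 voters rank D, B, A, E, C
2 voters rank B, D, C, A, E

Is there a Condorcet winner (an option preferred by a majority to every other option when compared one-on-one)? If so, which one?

There is no Condorcet winner

Head-to-head results (40 voters total):
A vs B: B wins 28–12.
A vs C: C wins 30–10.
A vs D: D wins 28–12.
A vs E: E wins 28–12.
B vs C: C wins 23–17.
B vs D: D wins 21–19.
B vs E: B wins 28–12.
C vs D: C wins 23–17.
C vs E: E wins 22–18.
D vs E: D wins 28–12.
No candidate beats all others: B beats E beats C beats B, a majority cycle.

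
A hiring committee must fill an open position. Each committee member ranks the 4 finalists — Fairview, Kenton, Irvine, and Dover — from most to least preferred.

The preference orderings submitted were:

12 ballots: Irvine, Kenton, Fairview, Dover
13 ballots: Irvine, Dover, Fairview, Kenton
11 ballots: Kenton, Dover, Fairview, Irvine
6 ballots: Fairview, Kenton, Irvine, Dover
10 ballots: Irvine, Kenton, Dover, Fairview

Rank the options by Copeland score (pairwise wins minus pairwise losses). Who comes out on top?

Pairwise results:
  Fairview vs Kenton: Kenton wins 33–19.
  Fairview vs Irvine: Irvine wins 35–17.
  Fairview vs Dover: Dover wins 34–18.
  Kenton vs Irvine: Irvine wins 35–17.
  Kenton vs Dover: Kenton wins 39–13.
  Irvine vs Dover: Irvine wins 41–11.
Copeland scores (wins − losses):
  Fairview: 0 − 3 = -3
  Kenton: 2 − 1 = 1
  Irvine: 3 − 0 = 3
  Dover: 1 − 2 = -1
Irvine has the best Copeland score.

Irvine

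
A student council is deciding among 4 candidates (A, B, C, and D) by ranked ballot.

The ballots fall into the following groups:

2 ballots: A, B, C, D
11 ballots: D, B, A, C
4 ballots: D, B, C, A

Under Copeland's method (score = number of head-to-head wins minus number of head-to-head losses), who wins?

Pairwise results:
  A vs B: B wins 15–2.
  A vs C: A wins 13–4.
  A vs D: D wins 15–2.
  B vs C: B wins 17–0.
  B vs D: D wins 15–2.
  C vs D: D wins 15–2.
Copeland scores (wins − losses):
  A: 1 − 2 = -1
  B: 2 − 1 = 1
  C: 0 − 3 = -3
  D: 3 − 0 = 3
D has the best Copeland score.

D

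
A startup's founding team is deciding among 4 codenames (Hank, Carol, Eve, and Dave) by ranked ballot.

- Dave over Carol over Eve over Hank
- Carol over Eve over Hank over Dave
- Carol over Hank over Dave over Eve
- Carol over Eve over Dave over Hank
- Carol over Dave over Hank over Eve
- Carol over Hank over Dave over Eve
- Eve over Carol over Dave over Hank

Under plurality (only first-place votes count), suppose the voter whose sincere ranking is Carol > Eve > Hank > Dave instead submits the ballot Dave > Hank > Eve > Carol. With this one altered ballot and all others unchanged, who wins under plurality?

Carol

First-place totals with the altered ballot: Hank 0, Carol 4, Eve 1, Dave 2.
The winner is unchanged: still Carol.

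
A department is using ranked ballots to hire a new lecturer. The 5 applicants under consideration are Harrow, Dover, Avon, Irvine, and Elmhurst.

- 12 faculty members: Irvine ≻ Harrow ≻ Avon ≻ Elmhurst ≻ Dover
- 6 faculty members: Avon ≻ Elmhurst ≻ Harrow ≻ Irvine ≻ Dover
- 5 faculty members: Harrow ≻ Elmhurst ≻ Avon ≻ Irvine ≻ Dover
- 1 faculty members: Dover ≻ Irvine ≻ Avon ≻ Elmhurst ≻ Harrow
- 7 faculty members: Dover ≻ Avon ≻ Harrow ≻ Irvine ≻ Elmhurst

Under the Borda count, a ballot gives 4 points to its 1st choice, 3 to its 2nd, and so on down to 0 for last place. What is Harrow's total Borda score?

Borda scores:
  Harrow: 12·3 + 6·2 + 5·4 + 0 + 7·2 = 82
  Dover: 12·0 + 6·0 + 5·0 + 4 + 7·4 = 32
  Avon: 12·2 + 6·4 + 5·2 + 2 + 7·3 = 81
  Irvine: 12·4 + 6·1 + 5·1 + 3 + 7·1 = 69
  Elmhurst: 12·1 + 6·3 + 5·3 + 1 + 7·0 = 46

82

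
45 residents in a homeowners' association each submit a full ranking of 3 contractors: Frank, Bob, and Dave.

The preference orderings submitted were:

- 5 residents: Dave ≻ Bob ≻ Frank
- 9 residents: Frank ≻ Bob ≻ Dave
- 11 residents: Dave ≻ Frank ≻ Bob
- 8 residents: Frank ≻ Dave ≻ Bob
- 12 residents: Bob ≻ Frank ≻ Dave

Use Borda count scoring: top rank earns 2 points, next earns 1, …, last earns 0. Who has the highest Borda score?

Borda scores:
  Frank: 5·0 + 9·2 + 11·1 + 8·2 + 12·1 = 57
  Bob: 5·1 + 9·1 + 11·0 + 8·0 + 12·2 = 38
  Dave: 5·2 + 9·0 + 11·2 + 8·1 + 12·0 = 40
Frank has the highest total.

Frank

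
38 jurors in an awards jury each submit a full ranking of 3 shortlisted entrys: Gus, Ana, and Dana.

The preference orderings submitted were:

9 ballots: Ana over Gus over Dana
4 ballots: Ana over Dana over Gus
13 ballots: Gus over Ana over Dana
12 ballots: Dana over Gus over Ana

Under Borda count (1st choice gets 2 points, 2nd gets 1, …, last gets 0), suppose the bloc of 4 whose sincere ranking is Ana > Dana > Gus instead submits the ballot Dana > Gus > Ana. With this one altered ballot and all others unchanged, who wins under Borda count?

Borda totals with the altered ballot: Gus 51, Ana 31, Dana 32.
The winner is unchanged: still Gus.

Gus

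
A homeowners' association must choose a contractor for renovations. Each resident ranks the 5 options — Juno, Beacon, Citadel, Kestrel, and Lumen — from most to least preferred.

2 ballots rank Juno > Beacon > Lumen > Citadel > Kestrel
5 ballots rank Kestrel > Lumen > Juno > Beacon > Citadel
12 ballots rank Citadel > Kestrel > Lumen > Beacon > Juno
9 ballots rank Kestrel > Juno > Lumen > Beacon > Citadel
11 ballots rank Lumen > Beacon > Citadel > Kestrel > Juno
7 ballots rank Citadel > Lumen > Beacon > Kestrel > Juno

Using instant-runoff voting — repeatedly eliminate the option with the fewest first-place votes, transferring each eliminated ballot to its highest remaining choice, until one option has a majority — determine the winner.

Round 1: Citadel 19, Kestrel 14, Lumen 11, Juno 2, Beacon 0. Beacon has the fewest and is eliminated.
Round 2: Citadel 19, Kestrel 14, Lumen 11, Juno 2. Juno has the fewest and is eliminated.
Round 3: Citadel 19, Kestrel 14, Lumen 13. Lumen has the fewest and is eliminated.
Round 4: Citadel 32, Kestrel 14. Citadel has a majority.

Citadel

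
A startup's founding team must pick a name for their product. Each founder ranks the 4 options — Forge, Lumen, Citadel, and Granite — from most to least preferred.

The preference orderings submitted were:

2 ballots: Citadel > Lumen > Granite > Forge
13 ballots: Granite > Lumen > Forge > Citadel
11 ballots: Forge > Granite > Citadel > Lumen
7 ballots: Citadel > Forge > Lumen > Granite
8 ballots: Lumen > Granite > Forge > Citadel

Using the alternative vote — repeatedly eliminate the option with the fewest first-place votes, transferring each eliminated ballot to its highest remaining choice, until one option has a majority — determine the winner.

Round 1: Granite 13, Forge 11, Citadel 9, Lumen 8. Lumen has the fewest and is eliminated.
Round 2: Granite 21, Forge 11, Citadel 9. Granite has a majority.

Granite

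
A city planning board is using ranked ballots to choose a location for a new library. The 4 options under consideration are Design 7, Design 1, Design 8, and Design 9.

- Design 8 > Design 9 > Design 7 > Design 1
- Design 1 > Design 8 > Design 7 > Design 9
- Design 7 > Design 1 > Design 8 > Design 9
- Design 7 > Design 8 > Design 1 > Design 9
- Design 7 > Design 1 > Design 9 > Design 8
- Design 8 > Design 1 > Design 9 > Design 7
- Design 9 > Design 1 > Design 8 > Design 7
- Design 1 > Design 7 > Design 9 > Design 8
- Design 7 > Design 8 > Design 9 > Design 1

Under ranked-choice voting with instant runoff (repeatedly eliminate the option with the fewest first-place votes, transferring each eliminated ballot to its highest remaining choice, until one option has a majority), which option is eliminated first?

Design 9

Round 1: Design 7 4, Design 1 2, Design 8 2, Design 9 1. Design 9 has the fewest and is eliminated.
Round 2: Design 7 4, Design 1 3, Design 8 2. Design 8 has the fewest and is eliminated.
Round 3: Design 7 5, Design 1 4. Design 7 has a majority.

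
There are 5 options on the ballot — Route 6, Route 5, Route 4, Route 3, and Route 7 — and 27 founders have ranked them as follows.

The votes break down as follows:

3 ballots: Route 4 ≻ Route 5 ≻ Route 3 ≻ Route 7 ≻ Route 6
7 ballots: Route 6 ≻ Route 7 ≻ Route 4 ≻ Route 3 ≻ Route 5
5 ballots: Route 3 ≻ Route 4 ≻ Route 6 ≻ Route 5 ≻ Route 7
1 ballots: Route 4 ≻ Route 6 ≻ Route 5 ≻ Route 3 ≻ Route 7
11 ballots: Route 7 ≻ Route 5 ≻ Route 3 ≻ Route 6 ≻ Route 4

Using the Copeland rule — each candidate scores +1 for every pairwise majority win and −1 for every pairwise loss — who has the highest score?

Route 7

Pairwise results:
  Route 6 vs Route 5: Route 5 wins 14–13.
  Route 6 vs Route 4: Route 6 wins 18–9.
  Route 6 vs Route 3: Route 3 wins 19–8.
  Route 6 vs Route 7: Route 7 wins 14–13.
  Route 5 vs Route 4: Route 4 wins 16–11.
  Route 5 vs Route 3: Route 5 wins 15–12.
  Route 5 vs Route 7: Route 7 wins 18–9.
  Route 4 vs Route 3: Route 3 wins 16–11.
  Route 4 vs Route 7: Route 7 wins 18–9.
  Route 3 vs Route 7: Route 7 wins 18–9.
Copeland scores (wins − losses):
  Route 6: 1 − 3 = -2
  Route 5: 2 − 2 = 0
  Route 4: 1 − 3 = -2
  Route 3: 2 − 2 = 0
  Route 7: 4 − 0 = 4
Route 7 has the best Copeland score.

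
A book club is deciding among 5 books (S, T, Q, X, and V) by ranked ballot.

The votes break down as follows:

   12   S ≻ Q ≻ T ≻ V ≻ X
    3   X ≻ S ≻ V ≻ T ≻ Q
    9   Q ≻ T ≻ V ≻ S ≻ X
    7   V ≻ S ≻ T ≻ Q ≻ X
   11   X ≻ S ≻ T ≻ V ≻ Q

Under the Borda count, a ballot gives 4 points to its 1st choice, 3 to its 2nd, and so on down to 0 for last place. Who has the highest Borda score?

S

Borda scores:
  S: 12·4 + 3·3 + 9·1 + 7·3 + 11·3 = 120
  T: 12·2 + 3·1 + 9·3 + 7·2 + 11·2 = 90
  Q: 12·3 + 3·0 + 9·4 + 7·1 + 11·0 = 79
  X: 12·0 + 3·4 + 9·0 + 7·0 + 11·4 = 56
  V: 12·1 + 3·2 + 9·2 + 7·4 + 11·1 = 75
S has the highest total.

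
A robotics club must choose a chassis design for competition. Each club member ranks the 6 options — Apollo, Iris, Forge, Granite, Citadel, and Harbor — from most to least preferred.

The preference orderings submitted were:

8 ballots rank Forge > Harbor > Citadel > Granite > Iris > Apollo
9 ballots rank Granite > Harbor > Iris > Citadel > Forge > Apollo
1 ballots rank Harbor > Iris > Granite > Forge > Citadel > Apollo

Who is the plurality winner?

Granite

First-place vote totals:
  Apollo: 0
  Iris: 0
  Forge: 8
  Granite: 9
  Citadel: 0
  Harbor: 1
Granite has the most first-place votes.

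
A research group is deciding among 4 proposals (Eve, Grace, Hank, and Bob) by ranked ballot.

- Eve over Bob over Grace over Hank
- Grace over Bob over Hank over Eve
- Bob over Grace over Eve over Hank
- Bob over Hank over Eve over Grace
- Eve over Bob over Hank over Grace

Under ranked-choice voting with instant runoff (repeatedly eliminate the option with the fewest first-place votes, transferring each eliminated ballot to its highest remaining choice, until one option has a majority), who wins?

Bob

Round 1: Eve 2, Bob 2, Grace 1, Hank 0. Hank has the fewest and is eliminated.
Round 2: Eve 2, Bob 2, Grace 1. Grace has the fewest and is eliminated.
Round 3: Bob 3, Eve 2. Bob has a majority.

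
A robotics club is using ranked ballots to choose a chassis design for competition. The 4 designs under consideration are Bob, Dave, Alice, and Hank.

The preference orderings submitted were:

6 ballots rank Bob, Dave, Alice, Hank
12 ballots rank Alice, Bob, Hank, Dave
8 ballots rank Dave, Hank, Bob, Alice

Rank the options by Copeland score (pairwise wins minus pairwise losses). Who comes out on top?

Pairwise results:
  Bob vs Dave: Bob wins 18–8.
  Bob vs Alice: Bob wins 14–12.
  Bob vs Hank: Bob wins 18–8.
  Dave vs Alice: Dave wins 14–12.
  Dave vs Hank: Dave wins 14–12.
  Alice vs Hank: Alice wins 18–8.
Copeland scores (wins − losses):
  Bob: 3 − 0 = 3
  Dave: 2 − 1 = 1
  Alice: 1 − 2 = -1
  Hank: 0 − 3 = -3
Bob has the best Copeland score.

Bob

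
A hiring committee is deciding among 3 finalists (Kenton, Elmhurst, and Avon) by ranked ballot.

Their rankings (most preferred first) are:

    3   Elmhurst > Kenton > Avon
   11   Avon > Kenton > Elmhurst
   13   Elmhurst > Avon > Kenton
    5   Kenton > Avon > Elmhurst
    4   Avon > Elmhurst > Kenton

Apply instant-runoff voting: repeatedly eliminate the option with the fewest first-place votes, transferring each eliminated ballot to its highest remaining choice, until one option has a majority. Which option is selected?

Round 1: Elmhurst 16, Avon 15, Kenton 5. Kenton has the fewest and is eliminated.
Round 2: Avon 20, Elmhurst 16. Avon has a majority.

Avon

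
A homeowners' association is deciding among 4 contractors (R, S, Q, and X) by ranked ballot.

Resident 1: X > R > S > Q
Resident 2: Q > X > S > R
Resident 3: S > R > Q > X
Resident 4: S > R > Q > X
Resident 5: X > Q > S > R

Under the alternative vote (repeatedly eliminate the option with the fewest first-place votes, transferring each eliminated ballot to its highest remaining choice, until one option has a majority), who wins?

Round 1: S 2, X 2, Q 1, R 0. R has the fewest and is eliminated.
Round 2: S 2, X 2, Q 1. Q has the fewest and is eliminated.
Round 3: X 3, S 2. X has a majority.

X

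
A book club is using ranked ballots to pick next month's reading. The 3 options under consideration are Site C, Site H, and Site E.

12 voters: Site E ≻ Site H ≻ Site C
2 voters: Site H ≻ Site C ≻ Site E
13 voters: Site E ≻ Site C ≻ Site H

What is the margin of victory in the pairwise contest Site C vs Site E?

23

Ballots ranking Site C above Site E: 2.
Ballots ranking Site E above Site C: 12+13 = 25.
Site E wins 25–2, a margin of 23.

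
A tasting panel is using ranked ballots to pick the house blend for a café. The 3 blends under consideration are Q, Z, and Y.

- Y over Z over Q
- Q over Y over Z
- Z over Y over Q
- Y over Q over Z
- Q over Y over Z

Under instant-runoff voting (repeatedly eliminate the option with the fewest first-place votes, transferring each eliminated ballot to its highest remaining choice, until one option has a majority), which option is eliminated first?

Z

Round 1: Q 2, Y 2, Z 1. Z has the fewest and is eliminated.
Round 2: Y 3, Q 2. Y has a majority.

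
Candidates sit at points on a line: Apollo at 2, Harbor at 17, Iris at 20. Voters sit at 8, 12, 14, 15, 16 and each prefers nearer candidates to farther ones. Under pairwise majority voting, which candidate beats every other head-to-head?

With single-peaked preferences on a line, the Condorcet winner is the candidate closest to the median voter.
The median voter (position 14) is closest to Harbor at 17.
Check: Harbor vs Iris — voters closer to Harbor: 5 of 5.

Harbor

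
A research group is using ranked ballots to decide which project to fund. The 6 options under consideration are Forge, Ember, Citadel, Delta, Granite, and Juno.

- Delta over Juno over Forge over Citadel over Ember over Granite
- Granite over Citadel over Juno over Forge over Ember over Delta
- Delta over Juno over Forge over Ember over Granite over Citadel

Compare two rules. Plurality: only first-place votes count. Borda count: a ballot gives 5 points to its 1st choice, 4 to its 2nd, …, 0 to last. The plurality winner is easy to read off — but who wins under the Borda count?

Plurality first-place counts: Forge 0, Ember 0, Citadel 0, Delta 2, Granite 1, Juno 0 → Delta.
Borda totals: Forge 8, Ember 4, Citadel 6, Delta 10, Granite 6, Juno 11 → Juno.

Juno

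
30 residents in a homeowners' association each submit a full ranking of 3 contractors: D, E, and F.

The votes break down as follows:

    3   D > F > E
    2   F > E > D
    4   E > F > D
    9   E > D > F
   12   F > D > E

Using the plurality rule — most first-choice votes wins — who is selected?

First-place vote totals:
  D: 3
  E: 13
  F: 14
F has the most first-place votes.

F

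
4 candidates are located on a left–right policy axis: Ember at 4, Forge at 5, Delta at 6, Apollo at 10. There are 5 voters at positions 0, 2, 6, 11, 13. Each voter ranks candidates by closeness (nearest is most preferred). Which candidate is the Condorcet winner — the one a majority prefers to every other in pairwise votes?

Delta

With single-peaked preferences on a line, the Condorcet winner is the candidate closest to the median voter.
The median voter (position 6) is closest to Delta at 6.
Check: Delta vs Apollo — voters closer to Delta: 3 of 5.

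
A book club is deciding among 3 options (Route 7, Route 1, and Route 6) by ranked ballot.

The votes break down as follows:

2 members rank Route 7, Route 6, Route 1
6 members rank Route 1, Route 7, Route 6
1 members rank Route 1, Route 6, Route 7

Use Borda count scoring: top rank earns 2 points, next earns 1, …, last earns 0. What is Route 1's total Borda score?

14

Borda scores:
  Route 7: 2·2 + 6·1 + 0 = 10
  Route 1: 2·0 + 6·2 + 2 = 14
  Route 6: 2·1 + 6·0 + 1 = 3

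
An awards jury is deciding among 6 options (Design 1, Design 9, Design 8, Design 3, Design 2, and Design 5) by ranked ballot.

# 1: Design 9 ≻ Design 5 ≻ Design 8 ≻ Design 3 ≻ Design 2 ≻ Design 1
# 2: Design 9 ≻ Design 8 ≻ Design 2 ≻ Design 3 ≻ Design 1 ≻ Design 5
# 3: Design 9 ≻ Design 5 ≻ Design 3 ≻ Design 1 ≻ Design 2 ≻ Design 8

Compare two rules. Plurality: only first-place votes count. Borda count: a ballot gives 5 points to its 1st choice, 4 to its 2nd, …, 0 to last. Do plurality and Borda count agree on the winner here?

Plurality first-place counts: Design 1 0, Design 9 3, Design 8 0, Design 3 0, Design 2 0, Design 5 0 → Design 9.
Borda totals: Design 1 3, Design 9 15, Design 8 7, Design 3 7, Design 2 5, Design 5 8 → Design 9.
The two rules agree on Design 9.

Yes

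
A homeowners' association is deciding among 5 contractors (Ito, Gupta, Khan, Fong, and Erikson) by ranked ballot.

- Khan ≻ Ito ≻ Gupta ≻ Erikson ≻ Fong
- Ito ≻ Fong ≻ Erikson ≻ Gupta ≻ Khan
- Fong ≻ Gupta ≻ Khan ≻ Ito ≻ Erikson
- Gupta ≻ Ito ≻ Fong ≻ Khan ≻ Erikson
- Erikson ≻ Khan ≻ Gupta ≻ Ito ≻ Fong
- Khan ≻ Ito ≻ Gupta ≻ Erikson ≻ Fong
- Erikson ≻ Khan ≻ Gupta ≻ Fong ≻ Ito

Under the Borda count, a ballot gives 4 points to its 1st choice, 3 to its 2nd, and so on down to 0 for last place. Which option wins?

Khan

Borda scores:
  Ito: 3 + 4 + 1 + 3 + 1 + 3 + 0 = 15
  Gupta: 2 + 1 + 3 + 4 + 2 + 2 + 2 = 16
  Khan: 4 + 0 + 2 + 1 + 3 + 4 + 3 = 17
  Fong: 0 + 3 + 4 + 2 + 0 + 0 + 1 = 10
  Erikson: 1 + 2 + 0 + 0 + 4 + 1 + 4 = 12
Khan has the highest total.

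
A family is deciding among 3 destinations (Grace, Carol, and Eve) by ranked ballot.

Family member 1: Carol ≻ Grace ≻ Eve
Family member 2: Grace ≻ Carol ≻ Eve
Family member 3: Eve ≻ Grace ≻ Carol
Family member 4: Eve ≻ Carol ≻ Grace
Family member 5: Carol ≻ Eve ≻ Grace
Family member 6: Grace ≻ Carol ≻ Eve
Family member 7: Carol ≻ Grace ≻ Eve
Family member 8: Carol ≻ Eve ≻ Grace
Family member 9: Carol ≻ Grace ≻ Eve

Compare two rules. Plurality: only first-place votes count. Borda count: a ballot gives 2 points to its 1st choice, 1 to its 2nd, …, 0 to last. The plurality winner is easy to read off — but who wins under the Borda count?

Carol

Plurality first-place counts: Grace 2, Carol 5, Eve 2 → Carol.
Borda totals: Grace 8, Carol 13, Eve 6 → Carol.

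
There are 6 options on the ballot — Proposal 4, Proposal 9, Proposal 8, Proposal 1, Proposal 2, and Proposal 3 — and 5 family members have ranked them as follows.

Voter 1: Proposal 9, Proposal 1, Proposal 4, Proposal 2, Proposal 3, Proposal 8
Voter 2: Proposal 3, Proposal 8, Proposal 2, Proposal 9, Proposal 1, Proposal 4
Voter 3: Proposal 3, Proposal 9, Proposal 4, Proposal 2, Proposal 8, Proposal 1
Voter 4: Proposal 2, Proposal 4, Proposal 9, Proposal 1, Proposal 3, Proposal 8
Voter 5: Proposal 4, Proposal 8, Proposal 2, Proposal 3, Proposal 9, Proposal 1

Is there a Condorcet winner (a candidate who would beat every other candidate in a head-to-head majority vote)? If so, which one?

None — there is no Condorcet winner

Head-to-head results (5 voters total):
Proposal 4 vs Proposal 9: Proposal 9 wins 3–2.
Proposal 4 vs Proposal 8: Proposal 4 wins 4–1.
Proposal 4 vs Proposal 1: Proposal 4 wins 3–2.
Proposal 4 vs Proposal 2: Proposal 4 wins 3–2.
Proposal 4 vs Proposal 3: Proposal 4 wins 3–2.
Proposal 9 vs Proposal 8: Proposal 9 wins 3–2.
Proposal 9 vs Proposal 1: Proposal 9 wins 5–0.
Proposal 9 vs Proposal 2: Proposal 2 wins 3–2.
Proposal 9 vs Proposal 3: Proposal 3 wins 3–2.
Proposal 8 vs Proposal 1: Proposal 8 wins 3–2.
Proposal 8 vs Proposal 2: Proposal 2 wins 3–2.
Proposal 8 vs Proposal 3: Proposal 3 wins 4–1.
Proposal 1 vs Proposal 2: Proposal 2 wins 4–1.
Proposal 1 vs Proposal 3: Proposal 3 wins 3–2.
Proposal 2 vs Proposal 3: Proposal 2 wins 3–2.
No candidate beats all others: Proposal 4 beats Proposal 2 beats Proposal 9 beats Proposal 4, a majority cycle.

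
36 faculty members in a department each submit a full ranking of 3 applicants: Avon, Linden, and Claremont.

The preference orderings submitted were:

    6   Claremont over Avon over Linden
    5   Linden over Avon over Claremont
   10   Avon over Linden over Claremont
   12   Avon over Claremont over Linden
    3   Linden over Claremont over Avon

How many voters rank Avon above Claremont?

27

Ballots ranking Avon above Claremont: 5+10+12 = 27.
Ballots ranking Claremont above Avon: 6+3 = 9.
So 27 of 36 voters prefer Avon to Claremont.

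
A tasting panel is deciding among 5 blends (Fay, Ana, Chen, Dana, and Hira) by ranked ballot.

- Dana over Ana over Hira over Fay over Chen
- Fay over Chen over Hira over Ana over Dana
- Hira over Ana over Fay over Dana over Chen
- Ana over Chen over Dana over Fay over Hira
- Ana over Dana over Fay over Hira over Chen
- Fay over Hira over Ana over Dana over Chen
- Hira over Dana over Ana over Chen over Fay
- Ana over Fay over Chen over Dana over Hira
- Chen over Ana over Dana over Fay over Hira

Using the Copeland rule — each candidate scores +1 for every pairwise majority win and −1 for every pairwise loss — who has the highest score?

Ana

Pairwise results:
  Fay vs Ana: Ana wins 7–2.
  Fay vs Chen: Fay wins 6–3.
  Fay vs Dana: Dana wins 5–4.
  Fay vs Hira: Fay wins 6–3.
  Ana vs Chen: Ana wins 7–2.
  Ana vs Dana: Ana wins 7–2.
  Ana vs Hira: Ana wins 5–4.
  Chen vs Dana: Dana wins 5–4.
  Chen vs Hira: Hira wins 5–4.
  Dana vs Hira: Dana wins 5–4.
Copeland scores (wins − losses):
  Fay: 2 − 2 = 0
  Ana: 4 − 0 = 4
  Chen: 0 − 4 = -4
  Dana: 3 − 1 = 2
  Hira: 1 − 3 = -2
Ana has the best Copeland score.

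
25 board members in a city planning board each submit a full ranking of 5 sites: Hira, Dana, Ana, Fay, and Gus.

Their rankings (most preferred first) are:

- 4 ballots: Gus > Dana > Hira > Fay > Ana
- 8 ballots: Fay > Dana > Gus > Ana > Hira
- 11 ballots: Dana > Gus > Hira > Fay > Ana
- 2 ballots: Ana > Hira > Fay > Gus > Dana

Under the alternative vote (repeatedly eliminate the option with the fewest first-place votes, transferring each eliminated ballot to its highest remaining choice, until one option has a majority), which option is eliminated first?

Hira

Round 1: Dana 11, Fay 8, Gus 4, Ana 2, Hira 0. Hira has the fewest and is eliminated.
Round 2: Dana 11, Fay 8, Gus 4, Ana 2. Ana has the fewest and is eliminated.
Round 3: Dana 11, Fay 10, Gus 4. Gus has the fewest and is eliminated.
Round 4: Dana 15, Fay 10. Dana has a majority.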